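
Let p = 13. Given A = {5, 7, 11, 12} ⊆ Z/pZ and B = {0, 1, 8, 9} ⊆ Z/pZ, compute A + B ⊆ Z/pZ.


Work in Z/13Z: reduce every sum a + b modulo 13.
Enumerate all 16 pairs:
a = 5: 5+0=5, 5+1=6, 5+8=0, 5+9=1
a = 7: 7+0=7, 7+1=8, 7+8=2, 7+9=3
a = 11: 11+0=11, 11+1=12, 11+8=6, 11+9=7
a = 12: 12+0=12, 12+1=0, 12+8=7, 12+9=8
Distinct residues collected: {0, 1, 2, 3, 5, 6, 7, 8, 11, 12}
|A + B| = 10 (out of 13 total residues).

A + B = {0, 1, 2, 3, 5, 6, 7, 8, 11, 12}


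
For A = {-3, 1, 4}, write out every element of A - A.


A - A = {a - a' : a, a' ∈ A}.
Compute a - a' for each ordered pair (a, a'):
a = -3: -3--3=0, -3-1=-4, -3-4=-7
a = 1: 1--3=4, 1-1=0, 1-4=-3
a = 4: 4--3=7, 4-1=3, 4-4=0
Collecting distinct values (and noting 0 appears from a-a):
A - A = {-7, -4, -3, 0, 3, 4, 7}
|A - A| = 7

A - A = {-7, -4, -3, 0, 3, 4, 7}


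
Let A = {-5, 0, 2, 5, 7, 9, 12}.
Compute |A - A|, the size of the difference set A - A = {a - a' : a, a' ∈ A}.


A - A = {a - a' : a, a' ∈ A}; |A| = 7.
Bounds: 2|A|-1 ≤ |A - A| ≤ |A|² - |A| + 1, i.e. 13 ≤ |A - A| ≤ 43.
Note: 0 ∈ A - A always (from a - a). The set is symmetric: if d ∈ A - A then -d ∈ A - A.
Enumerate nonzero differences d = a - a' with a > a' (then include -d):
Positive differences: {2, 3, 4, 5, 7, 9, 10, 12, 14, 17}
Full difference set: {0} ∪ (positive diffs) ∪ (negative diffs).
|A - A| = 1 + 2·10 = 21 (matches direct enumeration: 21).

|A - A| = 21


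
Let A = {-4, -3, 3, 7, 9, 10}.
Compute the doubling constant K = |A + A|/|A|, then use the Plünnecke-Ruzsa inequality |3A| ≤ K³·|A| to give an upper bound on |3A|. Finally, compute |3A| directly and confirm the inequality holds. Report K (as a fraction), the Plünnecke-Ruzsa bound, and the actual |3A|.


|A| = 6.
Step 1: Compute A + A by enumerating all 36 pairs.
A + A = {-8, -7, -6, -1, 0, 3, 4, 5, 6, 7, 10, 12, 13, 14, 16, 17, 18, 19, 20}, so |A + A| = 19.
Step 2: Doubling constant K = |A + A|/|A| = 19/6 = 19/6 ≈ 3.1667.
Step 3: Plünnecke-Ruzsa gives |3A| ≤ K³·|A| = (3.1667)³ · 6 ≈ 190.5278.
Step 4: Compute 3A = A + A + A directly by enumerating all triples (a,b,c) ∈ A³; |3A| = 37.
Step 5: Check 37 ≤ 190.5278? Yes ✓.

K = 19/6, Plünnecke-Ruzsa bound K³|A| ≈ 190.5278, |3A| = 37, inequality holds.


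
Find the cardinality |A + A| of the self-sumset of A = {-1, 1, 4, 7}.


A + A = {a + a' : a, a' ∈ A}; |A| = 4.
General bounds: 2|A| - 1 ≤ |A + A| ≤ |A|(|A|+1)/2, i.e. 7 ≤ |A + A| ≤ 10.
Lower bound 2|A|-1 is attained iff A is an arithmetic progression.
Enumerate sums a + a' for a ≤ a' (symmetric, so this suffices):
a = -1: -1+-1=-2, -1+1=0, -1+4=3, -1+7=6
a = 1: 1+1=2, 1+4=5, 1+7=8
a = 4: 4+4=8, 4+7=11
a = 7: 7+7=14
Distinct sums: {-2, 0, 2, 3, 5, 6, 8, 11, 14}
|A + A| = 9

|A + A| = 9


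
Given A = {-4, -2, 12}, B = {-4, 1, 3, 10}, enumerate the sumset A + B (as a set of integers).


A + B = {a + b : a ∈ A, b ∈ B}.
Enumerate all |A|·|B| = 3·4 = 12 pairs (a, b) and collect distinct sums.
a = -4: -4+-4=-8, -4+1=-3, -4+3=-1, -4+10=6
a = -2: -2+-4=-6, -2+1=-1, -2+3=1, -2+10=8
a = 12: 12+-4=8, 12+1=13, 12+3=15, 12+10=22
Collecting distinct sums: A + B = {-8, -6, -3, -1, 1, 6, 8, 13, 15, 22}
|A + B| = 10

A + B = {-8, -6, -3, -1, 1, 6, 8, 13, 15, 22}


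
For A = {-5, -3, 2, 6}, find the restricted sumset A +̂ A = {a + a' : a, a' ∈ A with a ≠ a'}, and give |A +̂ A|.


Restricted sumset: A +̂ A = {a + a' : a ∈ A, a' ∈ A, a ≠ a'}.
Equivalently, take A + A and drop any sum 2a that is achievable ONLY as a + a for a ∈ A (i.e. sums representable only with equal summands).
Enumerate pairs (a, a') with a < a' (symmetric, so each unordered pair gives one sum; this covers all a ≠ a'):
  -5 + -3 = -8
  -5 + 2 = -3
  -5 + 6 = 1
  -3 + 2 = -1
  -3 + 6 = 3
  2 + 6 = 8
Collected distinct sums: {-8, -3, -1, 1, 3, 8}
|A +̂ A| = 6
(Reference bound: |A +̂ A| ≥ 2|A| - 3 for |A| ≥ 2, with |A| = 4 giving ≥ 5.)

|A +̂ A| = 6


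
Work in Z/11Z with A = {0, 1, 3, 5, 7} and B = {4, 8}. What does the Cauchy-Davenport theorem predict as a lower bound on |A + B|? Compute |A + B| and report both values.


Cauchy-Davenport: |A + B| ≥ min(p, |A| + |B| - 1) for A, B nonempty in Z/pZ.
|A| = 5, |B| = 2, p = 11.
CD lower bound = min(11, 5 + 2 - 1) = min(11, 6) = 6.
Compute A + B mod 11 directly:
a = 0: 0+4=4, 0+8=8
a = 1: 1+4=5, 1+8=9
a = 3: 3+4=7, 3+8=0
a = 5: 5+4=9, 5+8=2
a = 7: 7+4=0, 7+8=4
A + B = {0, 2, 4, 5, 7, 8, 9}, so |A + B| = 7.
Verify: 7 ≥ 6? Yes ✓.

CD lower bound = 6, actual |A + B| = 7.


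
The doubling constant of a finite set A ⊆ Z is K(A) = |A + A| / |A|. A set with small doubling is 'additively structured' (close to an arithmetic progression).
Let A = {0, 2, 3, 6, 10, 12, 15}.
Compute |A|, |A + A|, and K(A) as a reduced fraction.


|A| = 7.
Compute A + A by enumerating all 49 pairs.
A + A = {0, 2, 3, 4, 5, 6, 8, 9, 10, 12, 13, 14, 15, 16, 17, 18, 20, 21, 22, 24, 25, 27, 30}, so |A + A| = 23.
K = |A + A| / |A| = 23/7 (already in lowest terms) ≈ 3.2857.
Reference: AP of size 7 gives K = 13/7 ≈ 1.8571; a fully generic set of size 7 gives K ≈ 4.0000.

|A| = 7, |A + A| = 23, K = 23/7.


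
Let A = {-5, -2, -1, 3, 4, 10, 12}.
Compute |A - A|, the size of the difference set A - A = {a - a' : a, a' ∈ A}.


A - A = {a - a' : a, a' ∈ A}; |A| = 7.
Bounds: 2|A|-1 ≤ |A - A| ≤ |A|² - |A| + 1, i.e. 13 ≤ |A - A| ≤ 43.
Note: 0 ∈ A - A always (from a - a). The set is symmetric: if d ∈ A - A then -d ∈ A - A.
Enumerate nonzero differences d = a - a' with a > a' (then include -d):
Positive differences: {1, 2, 3, 4, 5, 6, 7, 8, 9, 11, 12, 13, 14, 15, 17}
Full difference set: {0} ∪ (positive diffs) ∪ (negative diffs).
|A - A| = 1 + 2·15 = 31 (matches direct enumeration: 31).

|A - A| = 31


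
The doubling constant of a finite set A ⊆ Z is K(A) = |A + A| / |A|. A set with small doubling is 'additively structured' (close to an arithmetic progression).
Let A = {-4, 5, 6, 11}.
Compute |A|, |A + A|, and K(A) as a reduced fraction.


|A| = 4.
Compute A + A by enumerating all 16 pairs.
A + A = {-8, 1, 2, 7, 10, 11, 12, 16, 17, 22}, so |A + A| = 10.
K = |A + A| / |A| = 10/4 = 5/2 ≈ 2.5000.
Reference: AP of size 4 gives K = 7/4 ≈ 1.7500; a fully generic set of size 4 gives K ≈ 2.5000.

|A| = 4, |A + A| = 10, K = 10/4 = 5/2.


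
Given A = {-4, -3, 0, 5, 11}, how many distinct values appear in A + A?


A + A = {a + a' : a, a' ∈ A}; |A| = 5.
General bounds: 2|A| - 1 ≤ |A + A| ≤ |A|(|A|+1)/2, i.e. 9 ≤ |A + A| ≤ 15.
Lower bound 2|A|-1 is attained iff A is an arithmetic progression.
Enumerate sums a + a' for a ≤ a' (symmetric, so this suffices):
a = -4: -4+-4=-8, -4+-3=-7, -4+0=-4, -4+5=1, -4+11=7
a = -3: -3+-3=-6, -3+0=-3, -3+5=2, -3+11=8
a = 0: 0+0=0, 0+5=5, 0+11=11
a = 5: 5+5=10, 5+11=16
a = 11: 11+11=22
Distinct sums: {-8, -7, -6, -4, -3, 0, 1, 2, 5, 7, 8, 10, 11, 16, 22}
|A + A| = 15

|A + A| = 15


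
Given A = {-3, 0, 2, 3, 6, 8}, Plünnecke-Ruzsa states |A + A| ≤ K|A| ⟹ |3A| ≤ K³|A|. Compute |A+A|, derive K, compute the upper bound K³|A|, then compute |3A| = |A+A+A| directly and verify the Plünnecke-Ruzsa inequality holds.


|A| = 6.
Step 1: Compute A + A by enumerating all 36 pairs.
A + A = {-6, -3, -1, 0, 2, 3, 4, 5, 6, 8, 9, 10, 11, 12, 14, 16}, so |A + A| = 16.
Step 2: Doubling constant K = |A + A|/|A| = 16/6 = 16/6 ≈ 2.6667.
Step 3: Plünnecke-Ruzsa gives |3A| ≤ K³·|A| = (2.6667)³ · 6 ≈ 113.7778.
Step 4: Compute 3A = A + A + A directly by enumerating all triples (a,b,c) ∈ A³; |3A| = 28.
Step 5: Check 28 ≤ 113.7778? Yes ✓.

K = 16/6, Plünnecke-Ruzsa bound K³|A| ≈ 113.7778, |3A| = 28, inequality holds.


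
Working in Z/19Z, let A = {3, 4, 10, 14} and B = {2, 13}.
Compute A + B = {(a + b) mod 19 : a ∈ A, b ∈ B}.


Work in Z/19Z: reduce every sum a + b modulo 19.
Enumerate all 8 pairs:
a = 3: 3+2=5, 3+13=16
a = 4: 4+2=6, 4+13=17
a = 10: 10+2=12, 10+13=4
a = 14: 14+2=16, 14+13=8
Distinct residues collected: {4, 5, 6, 8, 12, 16, 17}
|A + B| = 7 (out of 19 total residues).

A + B = {4, 5, 6, 8, 12, 16, 17}


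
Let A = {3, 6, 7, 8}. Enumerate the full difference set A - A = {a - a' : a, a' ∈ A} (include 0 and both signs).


A - A = {a - a' : a, a' ∈ A}.
Compute a - a' for each ordered pair (a, a'):
a = 3: 3-3=0, 3-6=-3, 3-7=-4, 3-8=-5
a = 6: 6-3=3, 6-6=0, 6-7=-1, 6-8=-2
a = 7: 7-3=4, 7-6=1, 7-7=0, 7-8=-1
a = 8: 8-3=5, 8-6=2, 8-7=1, 8-8=0
Collecting distinct values (and noting 0 appears from a-a):
A - A = {-5, -4, -3, -2, -1, 0, 1, 2, 3, 4, 5}
|A - A| = 11

A - A = {-5, -4, -3, -2, -1, 0, 1, 2, 3, 4, 5}


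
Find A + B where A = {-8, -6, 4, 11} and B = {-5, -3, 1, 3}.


A + B = {a + b : a ∈ A, b ∈ B}.
Enumerate all |A|·|B| = 4·4 = 16 pairs (a, b) and collect distinct sums.
a = -8: -8+-5=-13, -8+-3=-11, -8+1=-7, -8+3=-5
a = -6: -6+-5=-11, -6+-3=-9, -6+1=-5, -6+3=-3
a = 4: 4+-5=-1, 4+-3=1, 4+1=5, 4+3=7
a = 11: 11+-5=6, 11+-3=8, 11+1=12, 11+3=14
Collecting distinct sums: A + B = {-13, -11, -9, -7, -5, -3, -1, 1, 5, 6, 7, 8, 12, 14}
|A + B| = 14

A + B = {-13, -11, -9, -7, -5, -3, -1, 1, 5, 6, 7, 8, 12, 14}


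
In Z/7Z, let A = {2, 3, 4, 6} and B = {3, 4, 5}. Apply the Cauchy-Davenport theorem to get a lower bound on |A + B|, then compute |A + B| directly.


Cauchy-Davenport: |A + B| ≥ min(p, |A| + |B| - 1) for A, B nonempty in Z/pZ.
|A| = 4, |B| = 3, p = 7.
CD lower bound = min(7, 4 + 3 - 1) = min(7, 6) = 6.
Compute A + B mod 7 directly:
a = 2: 2+3=5, 2+4=6, 2+5=0
a = 3: 3+3=6, 3+4=0, 3+5=1
a = 4: 4+3=0, 4+4=1, 4+5=2
a = 6: 6+3=2, 6+4=3, 6+5=4
A + B = {0, 1, 2, 3, 4, 5, 6}, so |A + B| = 7.
Verify: 7 ≥ 6? Yes ✓.

CD lower bound = 6, actual |A + B| = 7.


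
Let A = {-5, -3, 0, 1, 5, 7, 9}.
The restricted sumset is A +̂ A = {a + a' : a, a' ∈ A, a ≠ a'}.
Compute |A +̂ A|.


Restricted sumset: A +̂ A = {a + a' : a ∈ A, a' ∈ A, a ≠ a'}.
Equivalently, take A + A and drop any sum 2a that is achievable ONLY as a + a for a ∈ A (i.e. sums representable only with equal summands).
Enumerate pairs (a, a') with a < a' (symmetric, so each unordered pair gives one sum; this covers all a ≠ a'):
  -5 + -3 = -8
  -5 + 0 = -5
  -5 + 1 = -4
  -5 + 5 = 0
  -5 + 7 = 2
  -5 + 9 = 4
  -3 + 0 = -3
  -3 + 1 = -2
  -3 + 5 = 2
  -3 + 7 = 4
  -3 + 9 = 6
  0 + 1 = 1
  0 + 5 = 5
  0 + 7 = 7
  0 + 9 = 9
  1 + 5 = 6
  1 + 7 = 8
  1 + 9 = 10
  5 + 7 = 12
  5 + 9 = 14
  7 + 9 = 16
Collected distinct sums: {-8, -5, -4, -3, -2, 0, 1, 2, 4, 5, 6, 7, 8, 9, 10, 12, 14, 16}
|A +̂ A| = 18
(Reference bound: |A +̂ A| ≥ 2|A| - 3 for |A| ≥ 2, with |A| = 7 giving ≥ 11.)

|A +̂ A| = 18


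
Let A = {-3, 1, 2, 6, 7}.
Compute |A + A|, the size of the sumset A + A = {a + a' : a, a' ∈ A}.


A + A = {a + a' : a, a' ∈ A}; |A| = 5.
General bounds: 2|A| - 1 ≤ |A + A| ≤ |A|(|A|+1)/2, i.e. 9 ≤ |A + A| ≤ 15.
Lower bound 2|A|-1 is attained iff A is an arithmetic progression.
Enumerate sums a + a' for a ≤ a' (symmetric, so this suffices):
a = -3: -3+-3=-6, -3+1=-2, -3+2=-1, -3+6=3, -3+7=4
a = 1: 1+1=2, 1+2=3, 1+6=7, 1+7=8
a = 2: 2+2=4, 2+6=8, 2+7=9
a = 6: 6+6=12, 6+7=13
a = 7: 7+7=14
Distinct sums: {-6, -2, -1, 2, 3, 4, 7, 8, 9, 12, 13, 14}
|A + A| = 12

|A + A| = 12


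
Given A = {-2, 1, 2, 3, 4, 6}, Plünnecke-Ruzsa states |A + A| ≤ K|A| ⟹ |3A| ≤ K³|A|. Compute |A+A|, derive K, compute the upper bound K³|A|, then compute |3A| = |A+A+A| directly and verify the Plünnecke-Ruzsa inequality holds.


|A| = 6.
Step 1: Compute A + A by enumerating all 36 pairs.
A + A = {-4, -1, 0, 1, 2, 3, 4, 5, 6, 7, 8, 9, 10, 12}, so |A + A| = 14.
Step 2: Doubling constant K = |A + A|/|A| = 14/6 = 14/6 ≈ 2.3333.
Step 3: Plünnecke-Ruzsa gives |3A| ≤ K³·|A| = (2.3333)³ · 6 ≈ 76.2222.
Step 4: Compute 3A = A + A + A directly by enumerating all triples (a,b,c) ∈ A³; |3A| = 22.
Step 5: Check 22 ≤ 76.2222? Yes ✓.

K = 14/6, Plünnecke-Ruzsa bound K³|A| ≈ 76.2222, |3A| = 22, inequality holds.


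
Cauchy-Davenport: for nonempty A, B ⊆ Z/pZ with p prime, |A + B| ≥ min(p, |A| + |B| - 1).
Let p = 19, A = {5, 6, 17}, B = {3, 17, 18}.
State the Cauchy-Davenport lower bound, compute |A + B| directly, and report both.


Cauchy-Davenport: |A + B| ≥ min(p, |A| + |B| - 1) for A, B nonempty in Z/pZ.
|A| = 3, |B| = 3, p = 19.
CD lower bound = min(19, 3 + 3 - 1) = min(19, 5) = 5.
Compute A + B mod 19 directly:
a = 5: 5+3=8, 5+17=3, 5+18=4
a = 6: 6+3=9, 6+17=4, 6+18=5
a = 17: 17+3=1, 17+17=15, 17+18=16
A + B = {1, 3, 4, 5, 8, 9, 15, 16}, so |A + B| = 8.
Verify: 8 ≥ 5? Yes ✓.

CD lower bound = 5, actual |A + B| = 8.


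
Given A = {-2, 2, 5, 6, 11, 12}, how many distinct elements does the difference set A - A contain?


A - A = {a - a' : a, a' ∈ A}; |A| = 6.
Bounds: 2|A|-1 ≤ |A - A| ≤ |A|² - |A| + 1, i.e. 11 ≤ |A - A| ≤ 31.
Note: 0 ∈ A - A always (from a - a). The set is symmetric: if d ∈ A - A then -d ∈ A - A.
Enumerate nonzero differences d = a - a' with a > a' (then include -d):
Positive differences: {1, 3, 4, 5, 6, 7, 8, 9, 10, 13, 14}
Full difference set: {0} ∪ (positive diffs) ∪ (negative diffs).
|A - A| = 1 + 2·11 = 23 (matches direct enumeration: 23).

|A - A| = 23


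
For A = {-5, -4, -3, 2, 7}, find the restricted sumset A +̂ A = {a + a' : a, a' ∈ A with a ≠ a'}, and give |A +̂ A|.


Restricted sumset: A +̂ A = {a + a' : a ∈ A, a' ∈ A, a ≠ a'}.
Equivalently, take A + A and drop any sum 2a that is achievable ONLY as a + a for a ∈ A (i.e. sums representable only with equal summands).
Enumerate pairs (a, a') with a < a' (symmetric, so each unordered pair gives one sum; this covers all a ≠ a'):
  -5 + -4 = -9
  -5 + -3 = -8
  -5 + 2 = -3
  -5 + 7 = 2
  -4 + -3 = -7
  -4 + 2 = -2
  -4 + 7 = 3
  -3 + 2 = -1
  -3 + 7 = 4
  2 + 7 = 9
Collected distinct sums: {-9, -8, -7, -3, -2, -1, 2, 3, 4, 9}
|A +̂ A| = 10
(Reference bound: |A +̂ A| ≥ 2|A| - 3 for |A| ≥ 2, with |A| = 5 giving ≥ 7.)

|A +̂ A| = 10


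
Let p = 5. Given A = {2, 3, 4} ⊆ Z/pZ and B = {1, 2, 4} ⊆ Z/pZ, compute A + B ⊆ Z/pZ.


Work in Z/5Z: reduce every sum a + b modulo 5.
Enumerate all 9 pairs:
a = 2: 2+1=3, 2+2=4, 2+4=1
a = 3: 3+1=4, 3+2=0, 3+4=2
a = 4: 4+1=0, 4+2=1, 4+4=3
Distinct residues collected: {0, 1, 2, 3, 4}
|A + B| = 5 (out of 5 total residues).

A + B = {0, 1, 2, 3, 4}


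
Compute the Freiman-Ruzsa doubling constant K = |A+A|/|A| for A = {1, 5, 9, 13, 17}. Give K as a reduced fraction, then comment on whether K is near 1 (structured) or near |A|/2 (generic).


|A| = 5.
Compute A + A by enumerating all 25 pairs.
A + A = {2, 6, 10, 14, 18, 22, 26, 30, 34}, so |A + A| = 9.
K = |A + A| / |A| = 9/5 (already in lowest terms) ≈ 1.8000.
Reference: AP of size 5 gives K = 9/5 ≈ 1.8000; a fully generic set of size 5 gives K ≈ 3.0000.

|A| = 5, |A + A| = 9, K = 9/5.


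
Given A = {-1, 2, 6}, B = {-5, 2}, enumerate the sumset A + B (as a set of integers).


A + B = {a + b : a ∈ A, b ∈ B}.
Enumerate all |A|·|B| = 3·2 = 6 pairs (a, b) and collect distinct sums.
a = -1: -1+-5=-6, -1+2=1
a = 2: 2+-5=-3, 2+2=4
a = 6: 6+-5=1, 6+2=8
Collecting distinct sums: A + B = {-6, -3, 1, 4, 8}
|A + B| = 5

A + B = {-6, -3, 1, 4, 8}


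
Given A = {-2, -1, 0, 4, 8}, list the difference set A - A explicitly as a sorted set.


A - A = {a - a' : a, a' ∈ A}.
Compute a - a' for each ordered pair (a, a'):
a = -2: -2--2=0, -2--1=-1, -2-0=-2, -2-4=-6, -2-8=-10
a = -1: -1--2=1, -1--1=0, -1-0=-1, -1-4=-5, -1-8=-9
a = 0: 0--2=2, 0--1=1, 0-0=0, 0-4=-4, 0-8=-8
a = 4: 4--2=6, 4--1=5, 4-0=4, 4-4=0, 4-8=-4
a = 8: 8--2=10, 8--1=9, 8-0=8, 8-4=4, 8-8=0
Collecting distinct values (and noting 0 appears from a-a):
A - A = {-10, -9, -8, -6, -5, -4, -2, -1, 0, 1, 2, 4, 5, 6, 8, 9, 10}
|A - A| = 17

A - A = {-10, -9, -8, -6, -5, -4, -2, -1, 0, 1, 2, 4, 5, 6, 8, 9, 10}


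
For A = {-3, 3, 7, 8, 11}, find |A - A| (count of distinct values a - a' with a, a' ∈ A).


A - A = {a - a' : a, a' ∈ A}; |A| = 5.
Bounds: 2|A|-1 ≤ |A - A| ≤ |A|² - |A| + 1, i.e. 9 ≤ |A - A| ≤ 21.
Note: 0 ∈ A - A always (from a - a). The set is symmetric: if d ∈ A - A then -d ∈ A - A.
Enumerate nonzero differences d = a - a' with a > a' (then include -d):
Positive differences: {1, 3, 4, 5, 6, 8, 10, 11, 14}
Full difference set: {0} ∪ (positive diffs) ∪ (negative diffs).
|A - A| = 1 + 2·9 = 19 (matches direct enumeration: 19).

|A - A| = 19


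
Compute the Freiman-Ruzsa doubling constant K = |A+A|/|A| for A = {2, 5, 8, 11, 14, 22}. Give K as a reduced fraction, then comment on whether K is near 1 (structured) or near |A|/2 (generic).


|A| = 6.
Compute A + A by enumerating all 36 pairs.
A + A = {4, 7, 10, 13, 16, 19, 22, 24, 25, 27, 28, 30, 33, 36, 44}, so |A + A| = 15.
K = |A + A| / |A| = 15/6 = 5/2 ≈ 2.5000.
Reference: AP of size 6 gives K = 11/6 ≈ 1.8333; a fully generic set of size 6 gives K ≈ 3.5000.

|A| = 6, |A + A| = 15, K = 15/6 = 5/2.


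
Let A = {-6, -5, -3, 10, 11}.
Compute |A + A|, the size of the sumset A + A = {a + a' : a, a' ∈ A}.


A + A = {a + a' : a, a' ∈ A}; |A| = 5.
General bounds: 2|A| - 1 ≤ |A + A| ≤ |A|(|A|+1)/2, i.e. 9 ≤ |A + A| ≤ 15.
Lower bound 2|A|-1 is attained iff A is an arithmetic progression.
Enumerate sums a + a' for a ≤ a' (symmetric, so this suffices):
a = -6: -6+-6=-12, -6+-5=-11, -6+-3=-9, -6+10=4, -6+11=5
a = -5: -5+-5=-10, -5+-3=-8, -5+10=5, -5+11=6
a = -3: -3+-3=-6, -3+10=7, -3+11=8
a = 10: 10+10=20, 10+11=21
a = 11: 11+11=22
Distinct sums: {-12, -11, -10, -9, -8, -6, 4, 5, 6, 7, 8, 20, 21, 22}
|A + A| = 14

|A + A| = 14


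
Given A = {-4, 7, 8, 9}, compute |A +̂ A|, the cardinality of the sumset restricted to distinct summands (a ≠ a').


Restricted sumset: A +̂ A = {a + a' : a ∈ A, a' ∈ A, a ≠ a'}.
Equivalently, take A + A and drop any sum 2a that is achievable ONLY as a + a for a ∈ A (i.e. sums representable only with equal summands).
Enumerate pairs (a, a') with a < a' (symmetric, so each unordered pair gives one sum; this covers all a ≠ a'):
  -4 + 7 = 3
  -4 + 8 = 4
  -4 + 9 = 5
  7 + 8 = 15
  7 + 9 = 16
  8 + 9 = 17
Collected distinct sums: {3, 4, 5, 15, 16, 17}
|A +̂ A| = 6
(Reference bound: |A +̂ A| ≥ 2|A| - 3 for |A| ≥ 2, with |A| = 4 giving ≥ 5.)

|A +̂ A| = 6


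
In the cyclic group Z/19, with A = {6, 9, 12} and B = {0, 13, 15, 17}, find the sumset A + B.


Work in Z/19Z: reduce every sum a + b modulo 19.
Enumerate all 12 pairs:
a = 6: 6+0=6, 6+13=0, 6+15=2, 6+17=4
a = 9: 9+0=9, 9+13=3, 9+15=5, 9+17=7
a = 12: 12+0=12, 12+13=6, 12+15=8, 12+17=10
Distinct residues collected: {0, 2, 3, 4, 5, 6, 7, 8, 9, 10, 12}
|A + B| = 11 (out of 19 total residues).

A + B = {0, 2, 3, 4, 5, 6, 7, 8, 9, 10, 12}


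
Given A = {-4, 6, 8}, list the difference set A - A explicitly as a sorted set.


A - A = {a - a' : a, a' ∈ A}.
Compute a - a' for each ordered pair (a, a'):
a = -4: -4--4=0, -4-6=-10, -4-8=-12
a = 6: 6--4=10, 6-6=0, 6-8=-2
a = 8: 8--4=12, 8-6=2, 8-8=0
Collecting distinct values (and noting 0 appears from a-a):
A - A = {-12, -10, -2, 0, 2, 10, 12}
|A - A| = 7

A - A = {-12, -10, -2, 0, 2, 10, 12}


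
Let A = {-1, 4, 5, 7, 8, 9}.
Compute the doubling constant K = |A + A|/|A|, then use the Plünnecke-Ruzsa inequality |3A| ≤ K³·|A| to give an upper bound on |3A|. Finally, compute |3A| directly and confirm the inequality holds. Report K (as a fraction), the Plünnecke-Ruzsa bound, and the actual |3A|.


|A| = 6.
Step 1: Compute A + A by enumerating all 36 pairs.
A + A = {-2, 3, 4, 6, 7, 8, 9, 10, 11, 12, 13, 14, 15, 16, 17, 18}, so |A + A| = 16.
Step 2: Doubling constant K = |A + A|/|A| = 16/6 = 16/6 ≈ 2.6667.
Step 3: Plünnecke-Ruzsa gives |3A| ≤ K³·|A| = (2.6667)³ · 6 ≈ 113.7778.
Step 4: Compute 3A = A + A + A directly by enumerating all triples (a,b,c) ∈ A³; |3A| = 26.
Step 5: Check 26 ≤ 113.7778? Yes ✓.

K = 16/6, Plünnecke-Ruzsa bound K³|A| ≈ 113.7778, |3A| = 26, inequality holds.


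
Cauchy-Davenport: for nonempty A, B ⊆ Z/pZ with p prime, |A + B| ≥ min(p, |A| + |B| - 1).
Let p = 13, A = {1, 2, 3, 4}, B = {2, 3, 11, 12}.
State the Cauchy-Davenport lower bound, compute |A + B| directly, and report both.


Cauchy-Davenport: |A + B| ≥ min(p, |A| + |B| - 1) for A, B nonempty in Z/pZ.
|A| = 4, |B| = 4, p = 13.
CD lower bound = min(13, 4 + 4 - 1) = min(13, 7) = 7.
Compute A + B mod 13 directly:
a = 1: 1+2=3, 1+3=4, 1+11=12, 1+12=0
a = 2: 2+2=4, 2+3=5, 2+11=0, 2+12=1
a = 3: 3+2=5, 3+3=6, 3+11=1, 3+12=2
a = 4: 4+2=6, 4+3=7, 4+11=2, 4+12=3
A + B = {0, 1, 2, 3, 4, 5, 6, 7, 12}, so |A + B| = 9.
Verify: 9 ≥ 7? Yes ✓.

CD lower bound = 7, actual |A + B| = 9.


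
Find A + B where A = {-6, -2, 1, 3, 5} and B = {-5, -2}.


A + B = {a + b : a ∈ A, b ∈ B}.
Enumerate all |A|·|B| = 5·2 = 10 pairs (a, b) and collect distinct sums.
a = -6: -6+-5=-11, -6+-2=-8
a = -2: -2+-5=-7, -2+-2=-4
a = 1: 1+-5=-4, 1+-2=-1
a = 3: 3+-5=-2, 3+-2=1
a = 5: 5+-5=0, 5+-2=3
Collecting distinct sums: A + B = {-11, -8, -7, -4, -2, -1, 0, 1, 3}
|A + B| = 9

A + B = {-11, -8, -7, -4, -2, -1, 0, 1, 3}


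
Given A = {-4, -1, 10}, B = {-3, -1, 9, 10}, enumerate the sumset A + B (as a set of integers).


A + B = {a + b : a ∈ A, b ∈ B}.
Enumerate all |A|·|B| = 3·4 = 12 pairs (a, b) and collect distinct sums.
a = -4: -4+-3=-7, -4+-1=-5, -4+9=5, -4+10=6
a = -1: -1+-3=-4, -1+-1=-2, -1+9=8, -1+10=9
a = 10: 10+-3=7, 10+-1=9, 10+9=19, 10+10=20
Collecting distinct sums: A + B = {-7, -5, -4, -2, 5, 6, 7, 8, 9, 19, 20}
|A + B| = 11

A + B = {-7, -5, -4, -2, 5, 6, 7, 8, 9, 19, 20}


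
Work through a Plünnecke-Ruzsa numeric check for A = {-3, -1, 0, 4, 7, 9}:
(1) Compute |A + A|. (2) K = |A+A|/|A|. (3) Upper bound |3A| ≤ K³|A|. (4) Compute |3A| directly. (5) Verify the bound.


|A| = 6.
Step 1: Compute A + A by enumerating all 36 pairs.
A + A = {-6, -4, -3, -2, -1, 0, 1, 3, 4, 6, 7, 8, 9, 11, 13, 14, 16, 18}, so |A + A| = 18.
Step 2: Doubling constant K = |A + A|/|A| = 18/6 = 18/6 ≈ 3.0000.
Step 3: Plünnecke-Ruzsa gives |3A| ≤ K³·|A| = (3.0000)³ · 6 ≈ 162.0000.
Step 4: Compute 3A = A + A + A directly by enumerating all triples (a,b,c) ∈ A³; |3A| = 33.
Step 5: Check 33 ≤ 162.0000? Yes ✓.

K = 18/6, Plünnecke-Ruzsa bound K³|A| ≈ 162.0000, |3A| = 33, inequality holds.


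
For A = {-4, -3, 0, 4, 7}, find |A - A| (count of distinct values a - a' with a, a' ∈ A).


A - A = {a - a' : a, a' ∈ A}; |A| = 5.
Bounds: 2|A|-1 ≤ |A - A| ≤ |A|² - |A| + 1, i.e. 9 ≤ |A - A| ≤ 21.
Note: 0 ∈ A - A always (from a - a). The set is symmetric: if d ∈ A - A then -d ∈ A - A.
Enumerate nonzero differences d = a - a' with a > a' (then include -d):
Positive differences: {1, 3, 4, 7, 8, 10, 11}
Full difference set: {0} ∪ (positive diffs) ∪ (negative diffs).
|A - A| = 1 + 2·7 = 15 (matches direct enumeration: 15).

|A - A| = 15


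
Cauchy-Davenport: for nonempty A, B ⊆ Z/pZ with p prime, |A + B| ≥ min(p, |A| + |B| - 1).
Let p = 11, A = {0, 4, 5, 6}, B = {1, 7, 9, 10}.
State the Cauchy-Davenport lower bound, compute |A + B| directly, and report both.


Cauchy-Davenport: |A + B| ≥ min(p, |A| + |B| - 1) for A, B nonempty in Z/pZ.
|A| = 4, |B| = 4, p = 11.
CD lower bound = min(11, 4 + 4 - 1) = min(11, 7) = 7.
Compute A + B mod 11 directly:
a = 0: 0+1=1, 0+7=7, 0+9=9, 0+10=10
a = 4: 4+1=5, 4+7=0, 4+9=2, 4+10=3
a = 5: 5+1=6, 5+7=1, 5+9=3, 5+10=4
a = 6: 6+1=7, 6+7=2, 6+9=4, 6+10=5
A + B = {0, 1, 2, 3, 4, 5, 6, 7, 9, 10}, so |A + B| = 10.
Verify: 10 ≥ 7? Yes ✓.

CD lower bound = 7, actual |A + B| = 10.


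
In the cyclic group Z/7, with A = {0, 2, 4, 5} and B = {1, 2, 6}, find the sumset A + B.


Work in Z/7Z: reduce every sum a + b modulo 7.
Enumerate all 12 pairs:
a = 0: 0+1=1, 0+2=2, 0+6=6
a = 2: 2+1=3, 2+2=4, 2+6=1
a = 4: 4+1=5, 4+2=6, 4+6=3
a = 5: 5+1=6, 5+2=0, 5+6=4
Distinct residues collected: {0, 1, 2, 3, 4, 5, 6}
|A + B| = 7 (out of 7 total residues).

A + B = {0, 1, 2, 3, 4, 5, 6}


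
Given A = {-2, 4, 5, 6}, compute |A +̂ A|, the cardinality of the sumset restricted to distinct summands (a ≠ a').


Restricted sumset: A +̂ A = {a + a' : a ∈ A, a' ∈ A, a ≠ a'}.
Equivalently, take A + A and drop any sum 2a that is achievable ONLY as a + a for a ∈ A (i.e. sums representable only with equal summands).
Enumerate pairs (a, a') with a < a' (symmetric, so each unordered pair gives one sum; this covers all a ≠ a'):
  -2 + 4 = 2
  -2 + 5 = 3
  -2 + 6 = 4
  4 + 5 = 9
  4 + 6 = 10
  5 + 6 = 11
Collected distinct sums: {2, 3, 4, 9, 10, 11}
|A +̂ A| = 6
(Reference bound: |A +̂ A| ≥ 2|A| - 3 for |A| ≥ 2, with |A| = 4 giving ≥ 5.)

|A +̂ A| = 6


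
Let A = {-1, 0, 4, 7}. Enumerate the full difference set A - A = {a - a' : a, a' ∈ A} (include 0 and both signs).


A - A = {a - a' : a, a' ∈ A}.
Compute a - a' for each ordered pair (a, a'):
a = -1: -1--1=0, -1-0=-1, -1-4=-5, -1-7=-8
a = 0: 0--1=1, 0-0=0, 0-4=-4, 0-7=-7
a = 4: 4--1=5, 4-0=4, 4-4=0, 4-7=-3
a = 7: 7--1=8, 7-0=7, 7-4=3, 7-7=0
Collecting distinct values (and noting 0 appears from a-a):
A - A = {-8, -7, -5, -4, -3, -1, 0, 1, 3, 4, 5, 7, 8}
|A - A| = 13

A - A = {-8, -7, -5, -4, -3, -1, 0, 1, 3, 4, 5, 7, 8}


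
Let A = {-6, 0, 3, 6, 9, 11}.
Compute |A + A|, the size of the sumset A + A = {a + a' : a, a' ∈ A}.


A + A = {a + a' : a, a' ∈ A}; |A| = 6.
General bounds: 2|A| - 1 ≤ |A + A| ≤ |A|(|A|+1)/2, i.e. 11 ≤ |A + A| ≤ 21.
Lower bound 2|A|-1 is attained iff A is an arithmetic progression.
Enumerate sums a + a' for a ≤ a' (symmetric, so this suffices):
a = -6: -6+-6=-12, -6+0=-6, -6+3=-3, -6+6=0, -6+9=3, -6+11=5
a = 0: 0+0=0, 0+3=3, 0+6=6, 0+9=9, 0+11=11
a = 3: 3+3=6, 3+6=9, 3+9=12, 3+11=14
a = 6: 6+6=12, 6+9=15, 6+11=17
a = 9: 9+9=18, 9+11=20
a = 11: 11+11=22
Distinct sums: {-12, -6, -3, 0, 3, 5, 6, 9, 11, 12, 14, 15, 17, 18, 20, 22}
|A + A| = 16

|A + A| = 16


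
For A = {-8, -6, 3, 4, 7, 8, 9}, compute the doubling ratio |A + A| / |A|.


|A| = 7.
Compute A + A by enumerating all 49 pairs.
A + A = {-16, -14, -12, -5, -4, -3, -2, -1, 0, 1, 2, 3, 6, 7, 8, 10, 11, 12, 13, 14, 15, 16, 17, 18}, so |A + A| = 24.
K = |A + A| / |A| = 24/7 (already in lowest terms) ≈ 3.4286.
Reference: AP of size 7 gives K = 13/7 ≈ 1.8571; a fully generic set of size 7 gives K ≈ 4.0000.

|A| = 7, |A + A| = 24, K = 24/7.


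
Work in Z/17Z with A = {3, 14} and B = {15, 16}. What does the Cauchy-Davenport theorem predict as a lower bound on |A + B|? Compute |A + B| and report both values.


Cauchy-Davenport: |A + B| ≥ min(p, |A| + |B| - 1) for A, B nonempty in Z/pZ.
|A| = 2, |B| = 2, p = 17.
CD lower bound = min(17, 2 + 2 - 1) = min(17, 3) = 3.
Compute A + B mod 17 directly:
a = 3: 3+15=1, 3+16=2
a = 14: 14+15=12, 14+16=13
A + B = {1, 2, 12, 13}, so |A + B| = 4.
Verify: 4 ≥ 3? Yes ✓.

CD lower bound = 3, actual |A + B| = 4.


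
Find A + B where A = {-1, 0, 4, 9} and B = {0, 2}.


A + B = {a + b : a ∈ A, b ∈ B}.
Enumerate all |A|·|B| = 4·2 = 8 pairs (a, b) and collect distinct sums.
a = -1: -1+0=-1, -1+2=1
a = 0: 0+0=0, 0+2=2
a = 4: 4+0=4, 4+2=6
a = 9: 9+0=9, 9+2=11
Collecting distinct sums: A + B = {-1, 0, 1, 2, 4, 6, 9, 11}
|A + B| = 8

A + B = {-1, 0, 1, 2, 4, 6, 9, 11}


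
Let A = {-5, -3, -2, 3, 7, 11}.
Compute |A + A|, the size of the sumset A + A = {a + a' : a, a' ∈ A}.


A + A = {a + a' : a, a' ∈ A}; |A| = 6.
General bounds: 2|A| - 1 ≤ |A + A| ≤ |A|(|A|+1)/2, i.e. 11 ≤ |A + A| ≤ 21.
Lower bound 2|A|-1 is attained iff A is an arithmetic progression.
Enumerate sums a + a' for a ≤ a' (symmetric, so this suffices):
a = -5: -5+-5=-10, -5+-3=-8, -5+-2=-7, -5+3=-2, -5+7=2, -5+11=6
a = -3: -3+-3=-6, -3+-2=-5, -3+3=0, -3+7=4, -3+11=8
a = -2: -2+-2=-4, -2+3=1, -2+7=5, -2+11=9
a = 3: 3+3=6, 3+7=10, 3+11=14
a = 7: 7+7=14, 7+11=18
a = 11: 11+11=22
Distinct sums: {-10, -8, -7, -6, -5, -4, -2, 0, 1, 2, 4, 5, 6, 8, 9, 10, 14, 18, 22}
|A + A| = 19

|A + A| = 19


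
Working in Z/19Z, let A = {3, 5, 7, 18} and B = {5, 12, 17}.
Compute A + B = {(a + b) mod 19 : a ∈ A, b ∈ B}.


Work in Z/19Z: reduce every sum a + b modulo 19.
Enumerate all 12 pairs:
a = 3: 3+5=8, 3+12=15, 3+17=1
a = 5: 5+5=10, 5+12=17, 5+17=3
a = 7: 7+5=12, 7+12=0, 7+17=5
a = 18: 18+5=4, 18+12=11, 18+17=16
Distinct residues collected: {0, 1, 3, 4, 5, 8, 10, 11, 12, 15, 16, 17}
|A + B| = 12 (out of 19 total residues).

A + B = {0, 1, 3, 4, 5, 8, 10, 11, 12, 15, 16, 17}


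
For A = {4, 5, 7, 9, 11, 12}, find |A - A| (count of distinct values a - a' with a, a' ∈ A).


A - A = {a - a' : a, a' ∈ A}; |A| = 6.
Bounds: 2|A|-1 ≤ |A - A| ≤ |A|² - |A| + 1, i.e. 11 ≤ |A - A| ≤ 31.
Note: 0 ∈ A - A always (from a - a). The set is symmetric: if d ∈ A - A then -d ∈ A - A.
Enumerate nonzero differences d = a - a' with a > a' (then include -d):
Positive differences: {1, 2, 3, 4, 5, 6, 7, 8}
Full difference set: {0} ∪ (positive diffs) ∪ (negative diffs).
|A - A| = 1 + 2·8 = 17 (matches direct enumeration: 17).

|A - A| = 17


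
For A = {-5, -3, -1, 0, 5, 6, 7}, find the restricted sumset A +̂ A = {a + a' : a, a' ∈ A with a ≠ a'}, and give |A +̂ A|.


Restricted sumset: A +̂ A = {a + a' : a ∈ A, a' ∈ A, a ≠ a'}.
Equivalently, take A + A and drop any sum 2a that is achievable ONLY as a + a for a ∈ A (i.e. sums representable only with equal summands).
Enumerate pairs (a, a') with a < a' (symmetric, so each unordered pair gives one sum; this covers all a ≠ a'):
  -5 + -3 = -8
  -5 + -1 = -6
  -5 + 0 = -5
  -5 + 5 = 0
  -5 + 6 = 1
  -5 + 7 = 2
  -3 + -1 = -4
  -3 + 0 = -3
  -3 + 5 = 2
  -3 + 6 = 3
  -3 + 7 = 4
  -1 + 0 = -1
  -1 + 5 = 4
  -1 + 6 = 5
  -1 + 7 = 6
  0 + 5 = 5
  0 + 6 = 6
  0 + 7 = 7
  5 + 6 = 11
  5 + 7 = 12
  6 + 7 = 13
Collected distinct sums: {-8, -6, -5, -4, -3, -1, 0, 1, 2, 3, 4, 5, 6, 7, 11, 12, 13}
|A +̂ A| = 17
(Reference bound: |A +̂ A| ≥ 2|A| - 3 for |A| ≥ 2, with |A| = 7 giving ≥ 11.)

|A +̂ A| = 17


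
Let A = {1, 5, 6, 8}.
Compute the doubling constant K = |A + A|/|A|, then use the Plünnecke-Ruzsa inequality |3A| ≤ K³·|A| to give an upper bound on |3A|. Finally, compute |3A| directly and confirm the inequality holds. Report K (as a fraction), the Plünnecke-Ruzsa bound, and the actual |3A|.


|A| = 4.
Step 1: Compute A + A by enumerating all 16 pairs.
A + A = {2, 6, 7, 9, 10, 11, 12, 13, 14, 16}, so |A + A| = 10.
Step 2: Doubling constant K = |A + A|/|A| = 10/4 = 10/4 ≈ 2.5000.
Step 3: Plünnecke-Ruzsa gives |3A| ≤ K³·|A| = (2.5000)³ · 4 ≈ 62.5000.
Step 4: Compute 3A = A + A + A directly by enumerating all triples (a,b,c) ∈ A³; |3A| = 17.
Step 5: Check 17 ≤ 62.5000? Yes ✓.

K = 10/4, Plünnecke-Ruzsa bound K³|A| ≈ 62.5000, |3A| = 17, inequality holds.


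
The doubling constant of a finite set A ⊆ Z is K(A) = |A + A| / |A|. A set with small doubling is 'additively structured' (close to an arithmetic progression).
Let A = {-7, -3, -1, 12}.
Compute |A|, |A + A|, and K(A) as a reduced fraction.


|A| = 4.
Compute A + A by enumerating all 16 pairs.
A + A = {-14, -10, -8, -6, -4, -2, 5, 9, 11, 24}, so |A + A| = 10.
K = |A + A| / |A| = 10/4 = 5/2 ≈ 2.5000.
Reference: AP of size 4 gives K = 7/4 ≈ 1.7500; a fully generic set of size 4 gives K ≈ 2.5000.

|A| = 4, |A + A| = 10, K = 10/4 = 5/2.


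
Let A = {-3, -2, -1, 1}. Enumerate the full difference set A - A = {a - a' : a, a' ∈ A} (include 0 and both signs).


A - A = {a - a' : a, a' ∈ A}.
Compute a - a' for each ordered pair (a, a'):
a = -3: -3--3=0, -3--2=-1, -3--1=-2, -3-1=-4
a = -2: -2--3=1, -2--2=0, -2--1=-1, -2-1=-3
a = -1: -1--3=2, -1--2=1, -1--1=0, -1-1=-2
a = 1: 1--3=4, 1--2=3, 1--1=2, 1-1=0
Collecting distinct values (and noting 0 appears from a-a):
A - A = {-4, -3, -2, -1, 0, 1, 2, 3, 4}
|A - A| = 9

A - A = {-4, -3, -2, -1, 0, 1, 2, 3, 4}


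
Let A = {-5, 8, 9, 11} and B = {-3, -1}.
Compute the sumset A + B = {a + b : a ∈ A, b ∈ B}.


A + B = {a + b : a ∈ A, b ∈ B}.
Enumerate all |A|·|B| = 4·2 = 8 pairs (a, b) and collect distinct sums.
a = -5: -5+-3=-8, -5+-1=-6
a = 8: 8+-3=5, 8+-1=7
a = 9: 9+-3=6, 9+-1=8
a = 11: 11+-3=8, 11+-1=10
Collecting distinct sums: A + B = {-8, -6, 5, 6, 7, 8, 10}
|A + B| = 7

A + B = {-8, -6, 5, 6, 7, 8, 10}


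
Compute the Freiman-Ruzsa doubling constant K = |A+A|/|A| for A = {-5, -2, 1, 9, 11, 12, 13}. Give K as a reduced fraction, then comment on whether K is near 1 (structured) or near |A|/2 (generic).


|A| = 7.
Compute A + A by enumerating all 49 pairs.
A + A = {-10, -7, -4, -1, 2, 4, 6, 7, 8, 9, 10, 11, 12, 13, 14, 18, 20, 21, 22, 23, 24, 25, 26}, so |A + A| = 23.
K = |A + A| / |A| = 23/7 (already in lowest terms) ≈ 3.2857.
Reference: AP of size 7 gives K = 13/7 ≈ 1.8571; a fully generic set of size 7 gives K ≈ 4.0000.

|A| = 7, |A + A| = 23, K = 23/7.


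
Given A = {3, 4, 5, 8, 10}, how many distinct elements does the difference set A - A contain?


A - A = {a - a' : a, a' ∈ A}; |A| = 5.
Bounds: 2|A|-1 ≤ |A - A| ≤ |A|² - |A| + 1, i.e. 9 ≤ |A - A| ≤ 21.
Note: 0 ∈ A - A always (from a - a). The set is symmetric: if d ∈ A - A then -d ∈ A - A.
Enumerate nonzero differences d = a - a' with a > a' (then include -d):
Positive differences: {1, 2, 3, 4, 5, 6, 7}
Full difference set: {0} ∪ (positive diffs) ∪ (negative diffs).
|A - A| = 1 + 2·7 = 15 (matches direct enumeration: 15).

|A - A| = 15


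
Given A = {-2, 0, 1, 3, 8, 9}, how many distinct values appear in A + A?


A + A = {a + a' : a, a' ∈ A}; |A| = 6.
General bounds: 2|A| - 1 ≤ |A + A| ≤ |A|(|A|+1)/2, i.e. 11 ≤ |A + A| ≤ 21.
Lower bound 2|A|-1 is attained iff A is an arithmetic progression.
Enumerate sums a + a' for a ≤ a' (symmetric, so this suffices):
a = -2: -2+-2=-4, -2+0=-2, -2+1=-1, -2+3=1, -2+8=6, -2+9=7
a = 0: 0+0=0, 0+1=1, 0+3=3, 0+8=8, 0+9=9
a = 1: 1+1=2, 1+3=4, 1+8=9, 1+9=10
a = 3: 3+3=6, 3+8=11, 3+9=12
a = 8: 8+8=16, 8+9=17
a = 9: 9+9=18
Distinct sums: {-4, -2, -1, 0, 1, 2, 3, 4, 6, 7, 8, 9, 10, 11, 12, 16, 17, 18}
|A + A| = 18

|A + A| = 18


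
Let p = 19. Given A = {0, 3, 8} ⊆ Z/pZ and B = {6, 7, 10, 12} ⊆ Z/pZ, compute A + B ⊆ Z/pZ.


Work in Z/19Z: reduce every sum a + b modulo 19.
Enumerate all 12 pairs:
a = 0: 0+6=6, 0+7=7, 0+10=10, 0+12=12
a = 3: 3+6=9, 3+7=10, 3+10=13, 3+12=15
a = 8: 8+6=14, 8+7=15, 8+10=18, 8+12=1
Distinct residues collected: {1, 6, 7, 9, 10, 12, 13, 14, 15, 18}
|A + B| = 10 (out of 19 total residues).

A + B = {1, 6, 7, 9, 10, 12, 13, 14, 15, 18}


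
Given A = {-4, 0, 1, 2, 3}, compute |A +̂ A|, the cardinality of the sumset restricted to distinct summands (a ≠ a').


Restricted sumset: A +̂ A = {a + a' : a ∈ A, a' ∈ A, a ≠ a'}.
Equivalently, take A + A and drop any sum 2a that is achievable ONLY as a + a for a ∈ A (i.e. sums representable only with equal summands).
Enumerate pairs (a, a') with a < a' (symmetric, so each unordered pair gives one sum; this covers all a ≠ a'):
  -4 + 0 = -4
  -4 + 1 = -3
  -4 + 2 = -2
  -4 + 3 = -1
  0 + 1 = 1
  0 + 2 = 2
  0 + 3 = 3
  1 + 2 = 3
  1 + 3 = 4
  2 + 3 = 5
Collected distinct sums: {-4, -3, -2, -1, 1, 2, 3, 4, 5}
|A +̂ A| = 9
(Reference bound: |A +̂ A| ≥ 2|A| - 3 for |A| ≥ 2, with |A| = 5 giving ≥ 7.)

|A +̂ A| = 9


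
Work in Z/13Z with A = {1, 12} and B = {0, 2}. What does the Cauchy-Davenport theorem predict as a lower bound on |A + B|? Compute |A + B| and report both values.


Cauchy-Davenport: |A + B| ≥ min(p, |A| + |B| - 1) for A, B nonempty in Z/pZ.
|A| = 2, |B| = 2, p = 13.
CD lower bound = min(13, 2 + 2 - 1) = min(13, 3) = 3.
Compute A + B mod 13 directly:
a = 1: 1+0=1, 1+2=3
a = 12: 12+0=12, 12+2=1
A + B = {1, 3, 12}, so |A + B| = 3.
Verify: 3 ≥ 3? Yes ✓.

CD lower bound = 3, actual |A + B| = 3.


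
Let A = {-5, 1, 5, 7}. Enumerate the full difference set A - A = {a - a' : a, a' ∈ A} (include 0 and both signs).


A - A = {a - a' : a, a' ∈ A}.
Compute a - a' for each ordered pair (a, a'):
a = -5: -5--5=0, -5-1=-6, -5-5=-10, -5-7=-12
a = 1: 1--5=6, 1-1=0, 1-5=-4, 1-7=-6
a = 5: 5--5=10, 5-1=4, 5-5=0, 5-7=-2
a = 7: 7--5=12, 7-1=6, 7-5=2, 7-7=0
Collecting distinct values (and noting 0 appears from a-a):
A - A = {-12, -10, -6, -4, -2, 0, 2, 4, 6, 10, 12}
|A - A| = 11

A - A = {-12, -10, -6, -4, -2, 0, 2, 4, 6, 10, 12}


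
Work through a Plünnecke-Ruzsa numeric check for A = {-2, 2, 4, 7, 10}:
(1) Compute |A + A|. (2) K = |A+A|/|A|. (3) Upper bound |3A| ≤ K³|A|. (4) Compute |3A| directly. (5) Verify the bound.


|A| = 5.
Step 1: Compute A + A by enumerating all 25 pairs.
A + A = {-4, 0, 2, 4, 5, 6, 8, 9, 11, 12, 14, 17, 20}, so |A + A| = 13.
Step 2: Doubling constant K = |A + A|/|A| = 13/5 = 13/5 ≈ 2.6000.
Step 3: Plünnecke-Ruzsa gives |3A| ≤ K³·|A| = (2.6000)³ · 5 ≈ 87.8800.
Step 4: Compute 3A = A + A + A directly by enumerating all triples (a,b,c) ∈ A³; |3A| = 24.
Step 5: Check 24 ≤ 87.8800? Yes ✓.

K = 13/5, Plünnecke-Ruzsa bound K³|A| ≈ 87.8800, |3A| = 24, inequality holds.


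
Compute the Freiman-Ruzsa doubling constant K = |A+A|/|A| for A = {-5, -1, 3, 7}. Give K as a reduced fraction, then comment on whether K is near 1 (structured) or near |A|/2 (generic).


|A| = 4.
Compute A + A by enumerating all 16 pairs.
A + A = {-10, -6, -2, 2, 6, 10, 14}, so |A + A| = 7.
K = |A + A| / |A| = 7/4 (already in lowest terms) ≈ 1.7500.
Reference: AP of size 4 gives K = 7/4 ≈ 1.7500; a fully generic set of size 4 gives K ≈ 2.5000.

|A| = 4, |A + A| = 7, K = 7/4.


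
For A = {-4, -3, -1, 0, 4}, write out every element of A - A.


A - A = {a - a' : a, a' ∈ A}.
Compute a - a' for each ordered pair (a, a'):
a = -4: -4--4=0, -4--3=-1, -4--1=-3, -4-0=-4, -4-4=-8
a = -3: -3--4=1, -3--3=0, -3--1=-2, -3-0=-3, -3-4=-7
a = -1: -1--4=3, -1--3=2, -1--1=0, -1-0=-1, -1-4=-5
a = 0: 0--4=4, 0--3=3, 0--1=1, 0-0=0, 0-4=-4
a = 4: 4--4=8, 4--3=7, 4--1=5, 4-0=4, 4-4=0
Collecting distinct values (and noting 0 appears from a-a):
A - A = {-8, -7, -5, -4, -3, -2, -1, 0, 1, 2, 3, 4, 5, 7, 8}
|A - A| = 15

A - A = {-8, -7, -5, -4, -3, -2, -1, 0, 1, 2, 3, 4, 5, 7, 8}


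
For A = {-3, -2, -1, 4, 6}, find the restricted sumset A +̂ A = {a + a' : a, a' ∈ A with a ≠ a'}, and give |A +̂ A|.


Restricted sumset: A +̂ A = {a + a' : a ∈ A, a' ∈ A, a ≠ a'}.
Equivalently, take A + A and drop any sum 2a that is achievable ONLY as a + a for a ∈ A (i.e. sums representable only with equal summands).
Enumerate pairs (a, a') with a < a' (symmetric, so each unordered pair gives one sum; this covers all a ≠ a'):
  -3 + -2 = -5
  -3 + -1 = -4
  -3 + 4 = 1
  -3 + 6 = 3
  -2 + -1 = -3
  -2 + 4 = 2
  -2 + 6 = 4
  -1 + 4 = 3
  -1 + 6 = 5
  4 + 6 = 10
Collected distinct sums: {-5, -4, -3, 1, 2, 3, 4, 5, 10}
|A +̂ A| = 9
(Reference bound: |A +̂ A| ≥ 2|A| - 3 for |A| ≥ 2, with |A| = 5 giving ≥ 7.)

|A +̂ A| = 9


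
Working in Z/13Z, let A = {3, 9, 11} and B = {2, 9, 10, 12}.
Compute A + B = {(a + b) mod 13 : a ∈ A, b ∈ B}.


Work in Z/13Z: reduce every sum a + b modulo 13.
Enumerate all 12 pairs:
a = 3: 3+2=5, 3+9=12, 3+10=0, 3+12=2
a = 9: 9+2=11, 9+9=5, 9+10=6, 9+12=8
a = 11: 11+2=0, 11+9=7, 11+10=8, 11+12=10
Distinct residues collected: {0, 2, 5, 6, 7, 8, 10, 11, 12}
|A + B| = 9 (out of 13 total residues).

A + B = {0, 2, 5, 6, 7, 8, 10, 11, 12}


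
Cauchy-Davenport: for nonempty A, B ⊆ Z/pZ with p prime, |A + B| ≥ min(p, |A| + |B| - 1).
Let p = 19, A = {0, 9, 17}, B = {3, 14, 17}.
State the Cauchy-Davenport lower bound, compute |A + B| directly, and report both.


Cauchy-Davenport: |A + B| ≥ min(p, |A| + |B| - 1) for A, B nonempty in Z/pZ.
|A| = 3, |B| = 3, p = 19.
CD lower bound = min(19, 3 + 3 - 1) = min(19, 5) = 5.
Compute A + B mod 19 directly:
a = 0: 0+3=3, 0+14=14, 0+17=17
a = 9: 9+3=12, 9+14=4, 9+17=7
a = 17: 17+3=1, 17+14=12, 17+17=15
A + B = {1, 3, 4, 7, 12, 14, 15, 17}, so |A + B| = 8.
Verify: 8 ≥ 5? Yes ✓.

CD lower bound = 5, actual |A + B| = 8.


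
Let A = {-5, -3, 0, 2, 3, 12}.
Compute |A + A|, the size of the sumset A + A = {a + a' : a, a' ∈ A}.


A + A = {a + a' : a, a' ∈ A}; |A| = 6.
General bounds: 2|A| - 1 ≤ |A + A| ≤ |A|(|A|+1)/2, i.e. 11 ≤ |A + A| ≤ 21.
Lower bound 2|A|-1 is attained iff A is an arithmetic progression.
Enumerate sums a + a' for a ≤ a' (symmetric, so this suffices):
a = -5: -5+-5=-10, -5+-3=-8, -5+0=-5, -5+2=-3, -5+3=-2, -5+12=7
a = -3: -3+-3=-6, -3+0=-3, -3+2=-1, -3+3=0, -3+12=9
a = 0: 0+0=0, 0+2=2, 0+3=3, 0+12=12
a = 2: 2+2=4, 2+3=5, 2+12=14
a = 3: 3+3=6, 3+12=15
a = 12: 12+12=24
Distinct sums: {-10, -8, -6, -5, -3, -2, -1, 0, 2, 3, 4, 5, 6, 7, 9, 12, 14, 15, 24}
|A + A| = 19

|A + A| = 19
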